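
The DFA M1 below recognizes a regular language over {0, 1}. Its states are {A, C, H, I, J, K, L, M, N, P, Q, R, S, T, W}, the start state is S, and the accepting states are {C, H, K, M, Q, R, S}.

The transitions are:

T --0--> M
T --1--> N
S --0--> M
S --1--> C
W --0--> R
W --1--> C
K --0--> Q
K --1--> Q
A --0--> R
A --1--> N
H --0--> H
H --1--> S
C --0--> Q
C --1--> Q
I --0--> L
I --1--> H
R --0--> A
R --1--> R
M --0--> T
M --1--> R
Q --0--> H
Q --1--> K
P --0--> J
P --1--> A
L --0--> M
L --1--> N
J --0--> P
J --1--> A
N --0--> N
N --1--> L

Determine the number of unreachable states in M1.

4

No path from S leads to I, J, P, W; the other 11 states are all reachable.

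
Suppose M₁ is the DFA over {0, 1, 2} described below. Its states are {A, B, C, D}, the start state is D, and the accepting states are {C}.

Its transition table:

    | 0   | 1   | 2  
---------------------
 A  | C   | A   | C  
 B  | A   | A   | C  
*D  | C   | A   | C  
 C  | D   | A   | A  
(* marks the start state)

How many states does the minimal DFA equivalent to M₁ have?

2

First remove the unreachable states {B}; 3 states remain.
Start with accepting vs non-accepting: {C} | {A,D}.
Stable partition: {C} | {A,D} — 2 equivalence classes.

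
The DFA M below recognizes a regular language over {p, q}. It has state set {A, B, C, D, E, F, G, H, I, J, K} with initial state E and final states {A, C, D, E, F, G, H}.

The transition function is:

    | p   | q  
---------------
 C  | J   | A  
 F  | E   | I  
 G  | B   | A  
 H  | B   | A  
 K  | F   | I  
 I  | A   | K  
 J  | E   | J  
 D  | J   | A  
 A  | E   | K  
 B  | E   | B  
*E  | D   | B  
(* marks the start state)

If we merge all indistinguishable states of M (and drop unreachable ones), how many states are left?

States {C,G,H} cannot be reached from the start state, so discard them.
Start with accepting vs non-accepting: {A,D,E,F} | {B,I,J,K}.
Split {A,D,E,F} by δ(·,p) → {A,E,F} and {D}.
On input p, block {A,E,F} splits into {A,F} and {E}.
On input p, block {B,I,J,K} splits into {B,J} and {I,K}.
No further refinement is possible. Final partition (5 blocks): {A,F} | {B,J} | {D} | {E} | {I,K}.

5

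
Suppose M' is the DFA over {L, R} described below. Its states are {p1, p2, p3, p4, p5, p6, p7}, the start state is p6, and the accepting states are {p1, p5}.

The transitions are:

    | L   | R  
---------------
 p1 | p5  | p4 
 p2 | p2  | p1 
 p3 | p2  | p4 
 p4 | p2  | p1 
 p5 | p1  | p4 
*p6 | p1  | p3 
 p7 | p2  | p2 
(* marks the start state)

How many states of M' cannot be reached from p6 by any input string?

BFS from p6 reaches {p1, p2, p3, p4, p5, p6}; the 1 state(s) p7 are never visited.

1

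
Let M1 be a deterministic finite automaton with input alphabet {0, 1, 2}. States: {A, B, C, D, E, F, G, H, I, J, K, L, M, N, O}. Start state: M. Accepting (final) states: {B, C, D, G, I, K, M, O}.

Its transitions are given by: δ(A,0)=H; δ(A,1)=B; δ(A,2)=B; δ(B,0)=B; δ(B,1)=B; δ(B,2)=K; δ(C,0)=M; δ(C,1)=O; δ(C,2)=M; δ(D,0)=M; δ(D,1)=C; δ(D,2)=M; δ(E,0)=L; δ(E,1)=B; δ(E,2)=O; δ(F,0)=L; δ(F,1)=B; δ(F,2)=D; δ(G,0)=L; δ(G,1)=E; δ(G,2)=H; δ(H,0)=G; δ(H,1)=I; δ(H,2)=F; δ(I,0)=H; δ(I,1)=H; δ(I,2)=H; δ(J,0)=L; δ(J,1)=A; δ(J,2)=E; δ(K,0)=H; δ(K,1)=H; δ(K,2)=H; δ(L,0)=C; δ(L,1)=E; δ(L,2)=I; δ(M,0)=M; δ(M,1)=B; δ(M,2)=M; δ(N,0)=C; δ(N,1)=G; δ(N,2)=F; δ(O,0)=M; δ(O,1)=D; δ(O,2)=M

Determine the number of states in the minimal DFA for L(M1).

First remove the unreachable states {A,J,N}; 12 states remain.
Initial partition by acceptance: {B,C,D,G,I,K,M,O} | {E,F,H,L}.
On input 0, block {B,C,D,G,I,K,M,O} splits into {B,C,D,M,O} and {G,I,K}.
Split {B,C,D,M,O} by δ(·,2) → {C,D,M,O} and {B}.
On input 1, block {C,D,M,O} splits into {C,D,O} and {M}.
Refine {E,F,H,L} on symbol 0: members go to different blocks, giving {E,F} and {H} and {L}.
Split {G,I,K} by δ(·,0) → {I,K} and {G}.
Stable partition: {C,D,O} | {E,F} | {I,K} | {B} | {M} | {H} | {L} | {G} — 8 equivalence classes.

8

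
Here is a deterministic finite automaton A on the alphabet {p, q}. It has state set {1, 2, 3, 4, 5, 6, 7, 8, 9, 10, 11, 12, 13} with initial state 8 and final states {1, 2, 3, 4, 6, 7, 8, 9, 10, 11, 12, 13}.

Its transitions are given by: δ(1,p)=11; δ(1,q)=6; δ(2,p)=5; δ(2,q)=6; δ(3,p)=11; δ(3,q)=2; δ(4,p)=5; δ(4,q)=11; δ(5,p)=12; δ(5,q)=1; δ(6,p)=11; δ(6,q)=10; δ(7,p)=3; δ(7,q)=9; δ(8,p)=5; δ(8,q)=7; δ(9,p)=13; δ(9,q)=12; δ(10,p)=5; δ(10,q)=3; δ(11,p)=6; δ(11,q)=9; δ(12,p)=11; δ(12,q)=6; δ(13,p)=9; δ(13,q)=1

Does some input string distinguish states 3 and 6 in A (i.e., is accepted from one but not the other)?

No

Reachable states from the start: {1,2,3,5,6,7,8,9,10,11,12,13}. Unreachable: {4} — drop them.
P0 = {1,2,3,6,7,8,9,10,11,12,13} | {5}.
On input p, block {1,2,3,6,7,8,9,10,11,12,13} splits into {1,3,6,7,9,11,12,13} and {2,8,10}.
Split {1,3,6,7,9,11,12,13} by δ(·,q) → {1,7,9,11,12,13} and {3,6}.
Refine {1,7,9,11,12,13} on symbol p: members go to different blocks, giving {1,9,12,13} and {7,11}.
On input p, block {1,9,12,13} splits into {1,12} and {9,13}.
Split {2,8,10} by δ(·,q) → {2,10} and {8}.
The partition is now stable with 7 blocks: {1,12} | {5} | {2,10} | {3,6} | {7,11} | {9,13} | {8}.
3 and 6 lie in the same block of the stable partition, so they are equivalent — no string distinguishes them.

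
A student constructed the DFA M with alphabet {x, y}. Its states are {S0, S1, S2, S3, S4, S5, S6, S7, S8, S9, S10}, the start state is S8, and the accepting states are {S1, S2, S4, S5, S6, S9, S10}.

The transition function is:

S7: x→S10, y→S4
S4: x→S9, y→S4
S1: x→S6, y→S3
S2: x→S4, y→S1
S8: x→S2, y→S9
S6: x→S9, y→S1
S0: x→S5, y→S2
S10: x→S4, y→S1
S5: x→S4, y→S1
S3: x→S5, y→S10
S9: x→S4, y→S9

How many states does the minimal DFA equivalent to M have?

Reachable states from the start: {S1,S2,S3,S4,S5,S6,S8,S9,S10}. Unreachable: {S0,S7} — drop them.
Start with accepting vs non-accepting: {S1,S2,S4,S5,S6,S9,S10} | {S3,S8}.
Split {S1,S2,S4,S5,S6,S9,S10} by δ(·,y) → {S2,S4,S5,S6,S9,S10} and {S1}.
Refine {S2,S4,S5,S6,S9,S10} on symbol y: members go to different blocks, giving {S2,S5,S6,S10} and {S4,S9}.
Split {S3,S8} by δ(·,y) → {S3} and {S8}.
The partition is now stable with 5 blocks: {S2,S5,S6,S10} | {S3} | {S1} | {S4,S9} | {S8}.

5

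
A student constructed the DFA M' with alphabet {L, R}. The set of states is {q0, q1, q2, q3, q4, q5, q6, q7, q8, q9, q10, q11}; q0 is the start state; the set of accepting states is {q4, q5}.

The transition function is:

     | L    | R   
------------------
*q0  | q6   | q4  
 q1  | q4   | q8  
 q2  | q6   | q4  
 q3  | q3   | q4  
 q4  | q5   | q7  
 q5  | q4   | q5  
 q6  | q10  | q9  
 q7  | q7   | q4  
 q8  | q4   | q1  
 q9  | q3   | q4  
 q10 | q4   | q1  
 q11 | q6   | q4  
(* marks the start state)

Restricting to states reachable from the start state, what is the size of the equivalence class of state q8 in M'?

3

Reachable states from the start: {q0,q1,q3,q4,q5,q6,q7,q8,q9,q10}. Unreachable: {q2,q11} — drop them.
P0 = {q4,q5} | {q0,q1,q3,q6,q7,q8,q9,q10}.
Refine {q4,q5} on symbol R: members go to different blocks, giving {q4} and {q5}.
Refine {q0,q1,q3,q6,q7,q8,q9,q10} on symbol L: members go to different blocks, giving {q0,q3,q6,q7,q9} and {q1,q8,q10}.
On input L, block {q0,q3,q6,q7,q9} splits into {q0,q3,q7,q9} and {q6}.
Refine {q0,q3,q7,q9} on symbol L: members go to different blocks, giving {q3,q7,q9} and {q0}.
Stable partition: {q4} | {q3,q7,q9} | {q5} | {q1,q8,q10} | {q6} | {q0} — 6 equivalence classes.
The equivalence class containing q8 is {q1,q8,q10}, of size 3.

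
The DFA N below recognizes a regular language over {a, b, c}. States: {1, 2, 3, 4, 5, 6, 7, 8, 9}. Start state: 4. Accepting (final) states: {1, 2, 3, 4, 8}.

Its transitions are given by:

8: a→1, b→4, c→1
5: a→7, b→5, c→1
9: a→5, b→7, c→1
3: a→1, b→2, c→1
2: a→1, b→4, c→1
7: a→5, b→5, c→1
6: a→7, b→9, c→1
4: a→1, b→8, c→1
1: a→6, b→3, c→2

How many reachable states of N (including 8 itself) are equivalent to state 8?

4

Initial partition by acceptance: {1,2,3,4,8} | {5,6,7,9}.
On input a, block {1,2,3,4,8} splits into {2,3,4,8} and {1}.
No further refinement is possible. Final partition (3 blocks): {2,3,4,8} | {5,6,7,9} | {1}.
State 8 belongs to the block {2,3,4,8}, which has 4 states.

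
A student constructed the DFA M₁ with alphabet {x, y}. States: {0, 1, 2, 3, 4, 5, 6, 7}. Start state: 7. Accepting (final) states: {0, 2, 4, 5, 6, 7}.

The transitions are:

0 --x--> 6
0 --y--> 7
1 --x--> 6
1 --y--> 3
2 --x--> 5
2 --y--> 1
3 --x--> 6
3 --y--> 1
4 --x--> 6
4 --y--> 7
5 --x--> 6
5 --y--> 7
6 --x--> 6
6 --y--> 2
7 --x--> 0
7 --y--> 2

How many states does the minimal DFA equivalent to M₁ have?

5

First remove the unreachable states {4}; 7 states remain.
Initial partition by acceptance: {0,2,5,6,7} | {1,3}.
Refine {0,2,5,6,7} on symbol y: members go to different blocks, giving {0,5,6,7} and {2}.
Split {0,5,6,7} by δ(·,y) → {0,5} and {6,7}.
Split {6,7} by δ(·,x) → {6} and {7}.
No further refinement is possible. Final partition (5 blocks): {0,5} | {1,3} | {2} | {6} | {7}.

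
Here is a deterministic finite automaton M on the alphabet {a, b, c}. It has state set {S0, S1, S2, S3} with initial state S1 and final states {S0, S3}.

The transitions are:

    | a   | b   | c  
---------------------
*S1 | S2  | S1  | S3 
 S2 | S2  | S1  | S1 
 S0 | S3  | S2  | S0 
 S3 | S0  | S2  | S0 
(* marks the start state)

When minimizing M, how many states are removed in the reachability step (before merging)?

Every one of the 4 states is reachable from S1.

0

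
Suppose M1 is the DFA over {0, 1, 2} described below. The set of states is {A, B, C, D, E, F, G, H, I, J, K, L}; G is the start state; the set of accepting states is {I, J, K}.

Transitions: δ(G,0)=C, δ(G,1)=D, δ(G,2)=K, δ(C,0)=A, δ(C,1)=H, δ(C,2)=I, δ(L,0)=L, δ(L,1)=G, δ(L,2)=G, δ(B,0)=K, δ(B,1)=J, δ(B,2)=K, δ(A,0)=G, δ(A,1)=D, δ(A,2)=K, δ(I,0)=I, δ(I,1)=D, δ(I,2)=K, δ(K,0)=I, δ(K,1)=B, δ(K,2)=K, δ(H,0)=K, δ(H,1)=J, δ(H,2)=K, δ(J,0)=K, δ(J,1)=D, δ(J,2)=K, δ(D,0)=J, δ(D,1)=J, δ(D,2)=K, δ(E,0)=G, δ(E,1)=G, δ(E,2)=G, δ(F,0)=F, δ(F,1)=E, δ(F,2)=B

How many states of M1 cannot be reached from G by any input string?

3

BFS from G reaches {A, B, C, D, G, H, I, J, K}; the 3 state(s) E, F, L are never visited.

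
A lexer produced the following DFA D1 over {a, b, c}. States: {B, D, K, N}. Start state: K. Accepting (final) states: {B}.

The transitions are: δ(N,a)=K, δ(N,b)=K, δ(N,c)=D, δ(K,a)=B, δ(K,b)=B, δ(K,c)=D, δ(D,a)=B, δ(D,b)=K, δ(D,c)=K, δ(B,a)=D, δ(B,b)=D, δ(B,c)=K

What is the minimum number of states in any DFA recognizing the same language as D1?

3

Reachable states from the start: {B,D,K}. Unreachable: {N} — drop them.
Initial partition by acceptance: {B} | {D,K}.
Split {D,K} by δ(·,b) → {K} and {D}.
The partition is now stable with 3 blocks: {B} | {K} | {D}.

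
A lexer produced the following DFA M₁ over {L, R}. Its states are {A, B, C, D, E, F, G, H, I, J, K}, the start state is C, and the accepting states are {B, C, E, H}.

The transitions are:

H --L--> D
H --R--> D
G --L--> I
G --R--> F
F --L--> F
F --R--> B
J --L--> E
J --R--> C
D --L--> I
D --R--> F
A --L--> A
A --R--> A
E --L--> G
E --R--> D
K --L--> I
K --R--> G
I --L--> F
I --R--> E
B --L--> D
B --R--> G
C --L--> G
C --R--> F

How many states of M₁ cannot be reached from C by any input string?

4

Starting at C and following transitions, the reachable set is {B, C, D, E, F, G, I}. That leaves A, H, J, K unreachable — 4 in total.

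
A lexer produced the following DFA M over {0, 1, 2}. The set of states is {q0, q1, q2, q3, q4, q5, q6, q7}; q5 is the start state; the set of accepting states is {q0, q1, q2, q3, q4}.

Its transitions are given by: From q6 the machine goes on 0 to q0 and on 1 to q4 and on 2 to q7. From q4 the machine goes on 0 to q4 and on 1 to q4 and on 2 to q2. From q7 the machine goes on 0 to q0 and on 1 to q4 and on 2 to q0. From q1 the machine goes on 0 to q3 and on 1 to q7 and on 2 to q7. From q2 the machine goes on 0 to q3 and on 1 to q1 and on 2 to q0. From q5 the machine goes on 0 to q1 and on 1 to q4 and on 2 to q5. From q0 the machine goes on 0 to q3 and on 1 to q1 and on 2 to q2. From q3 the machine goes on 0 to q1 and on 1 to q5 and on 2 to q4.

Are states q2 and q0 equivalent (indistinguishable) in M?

Yes

First remove the unreachable states {q6}; 7 states remain.
P0 = {q0,q1,q2,q3,q4} | {q5,q7}.
Split {q0,q1,q2,q3,q4} by δ(·,1) → {q0,q2,q4} and {q1,q3}.
Split {q0,q2,q4} by δ(·,0) → {q0,q2} and {q4}.
Refine {q5,q7} on symbol 0: members go to different blocks, giving {q5} and {q7}.
On input 1, block {q1,q3} splits into {q1} and {q3}.
The partition is now stable with 6 blocks: {q0,q2} | {q5} | {q1} | {q4} | {q7} | {q3}.
q2 and q0 lie in the same block of the stable partition, so they are equivalent — no string distinguishes them.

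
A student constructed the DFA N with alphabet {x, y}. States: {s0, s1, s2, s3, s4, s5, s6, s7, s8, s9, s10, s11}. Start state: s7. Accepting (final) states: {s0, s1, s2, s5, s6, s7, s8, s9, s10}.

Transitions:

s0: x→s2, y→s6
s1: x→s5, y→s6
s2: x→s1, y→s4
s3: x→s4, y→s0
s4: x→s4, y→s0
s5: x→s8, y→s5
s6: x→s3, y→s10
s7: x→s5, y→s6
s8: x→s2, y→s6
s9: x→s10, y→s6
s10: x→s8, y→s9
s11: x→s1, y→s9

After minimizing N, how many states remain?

8

States {s11} cannot be reached from the start state, so discard them.
Initial partition by acceptance: {s0,s1,s2,s5,s6,s7,s8,s9,s10} | {s3,s4}.
Refine {s0,s1,s2,s5,s6,s7,s8,s9,s10} on symbol x: members go to different blocks, giving {s0,s1,s2,s5,s7,s8,s9,s10} and {s6}.
Split {s0,s1,s2,s5,s7,s8,s9,s10} by δ(·,y) → {s0,s1,s7,s8,s9} and {s5,s10} and {s2}.
Split {s0,s1,s7,s8,s9} by δ(·,x) → {s1,s7,s9} and {s0,s8}.
Split {s5,s10} by δ(·,y) → {s5} and {s10}.
On input x, block {s1,s7,s9} splits into {s1,s7} and {s9}.
Stable partition: {s1,s7} | {s3,s4} | {s6} | {s5} | {s2} | {s0,s8} | {s10} | {s9} — 8 equivalence classes.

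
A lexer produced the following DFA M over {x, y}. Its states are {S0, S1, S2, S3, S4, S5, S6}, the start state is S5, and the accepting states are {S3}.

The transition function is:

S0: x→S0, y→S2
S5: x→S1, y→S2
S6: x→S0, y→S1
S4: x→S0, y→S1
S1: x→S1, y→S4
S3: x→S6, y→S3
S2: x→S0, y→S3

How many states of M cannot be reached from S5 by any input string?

0

A breadth-first search from the start state visits every state.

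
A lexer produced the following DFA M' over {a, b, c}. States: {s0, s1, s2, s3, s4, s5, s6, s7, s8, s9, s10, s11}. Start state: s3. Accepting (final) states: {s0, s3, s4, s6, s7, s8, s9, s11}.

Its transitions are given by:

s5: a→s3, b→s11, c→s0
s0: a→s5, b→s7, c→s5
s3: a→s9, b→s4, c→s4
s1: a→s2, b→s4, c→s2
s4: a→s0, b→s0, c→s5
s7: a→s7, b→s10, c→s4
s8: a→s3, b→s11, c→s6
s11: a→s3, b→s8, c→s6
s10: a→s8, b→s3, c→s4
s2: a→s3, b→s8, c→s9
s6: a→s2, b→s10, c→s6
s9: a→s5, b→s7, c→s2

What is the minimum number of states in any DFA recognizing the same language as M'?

8

First remove the unreachable states {s1}; 11 states remain.
Start with accepting vs non-accepting: {s0,s3,s4,s6,s7,s8,s9,s11} | {s2,s5,s10}.
Split {s0,s3,s4,s6,s7,s8,s9,s11} by δ(·,a) → {s3,s4,s7,s8,s11} and {s0,s6,s9}.
On input a, block {s3,s4,s7,s8,s11} splits into {s7,s8,s11} and {s3,s4}.
Split {s7,s8,s11} by δ(·,a) → {s8,s11} and {s7}.
Split {s2,s5,s10} by δ(·,a) → {s2,s5} and {s10}.
Refine {s0,s6,s9} on symbol b: members go to different blocks, giving {s0,s9} and {s6}.
On input b, block {s3,s4} splits into {s3} and {s4}.
The partition is now stable with 8 blocks: {s8,s11} | {s2,s5} | {s0,s9} | {s3} | {s7} | {s10} | {s6} | {s4}.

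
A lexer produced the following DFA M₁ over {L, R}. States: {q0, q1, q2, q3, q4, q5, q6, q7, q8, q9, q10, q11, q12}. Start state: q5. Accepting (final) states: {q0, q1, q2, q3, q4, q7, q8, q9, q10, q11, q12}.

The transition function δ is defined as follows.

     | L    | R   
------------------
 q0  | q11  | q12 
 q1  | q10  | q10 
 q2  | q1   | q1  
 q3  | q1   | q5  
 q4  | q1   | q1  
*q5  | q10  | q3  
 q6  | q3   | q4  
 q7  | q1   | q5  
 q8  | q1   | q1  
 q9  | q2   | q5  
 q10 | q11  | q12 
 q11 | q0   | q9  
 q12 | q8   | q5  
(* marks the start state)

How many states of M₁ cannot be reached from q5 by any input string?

Starting at q5 and following transitions, the reachable set is {q0, q1, q2, q3, q5, q8, q9, q10, q11, q12}. That leaves q4, q6, q7 unreachable — 3 in total.

3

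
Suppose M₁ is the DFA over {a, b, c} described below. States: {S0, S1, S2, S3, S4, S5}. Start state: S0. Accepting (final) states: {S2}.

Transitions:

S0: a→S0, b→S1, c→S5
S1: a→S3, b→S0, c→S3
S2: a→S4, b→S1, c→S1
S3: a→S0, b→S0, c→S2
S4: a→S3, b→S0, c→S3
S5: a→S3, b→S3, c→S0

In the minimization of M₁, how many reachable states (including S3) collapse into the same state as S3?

Start with accepting vs non-accepting: {S2} | {S0,S1,S3,S4,S5}.
On input c, block {S0,S1,S3,S4,S5} splits into {S0,S1,S4,S5} and {S3}.
Refine {S0,S1,S4,S5} on symbol a: members go to different blocks, giving {S1,S4,S5} and {S0}.
On input b, block {S1,S4,S5} splits into {S1,S4} and {S5}.
Stable partition: {S2} | {S1,S4} | {S3} | {S0} | {S5} — 5 equivalence classes.
The equivalence class containing S3 is {S3}, of size 1.

1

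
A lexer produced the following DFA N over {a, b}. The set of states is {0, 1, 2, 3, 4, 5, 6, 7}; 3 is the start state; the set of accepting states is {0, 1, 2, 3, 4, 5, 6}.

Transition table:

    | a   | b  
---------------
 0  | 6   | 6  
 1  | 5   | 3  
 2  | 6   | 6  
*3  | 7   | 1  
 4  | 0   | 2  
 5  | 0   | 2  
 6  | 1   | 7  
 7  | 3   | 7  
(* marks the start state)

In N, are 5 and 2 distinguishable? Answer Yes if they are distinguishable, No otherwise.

Yes

States {4} cannot be reached from the start state, so discard them.
P0 = {0,1,2,3,5,6} | {7}.
Refine {0,1,2,3,5,6} on symbol a: members go to different blocks, giving {0,1,2,5,6} and {3}.
On input b, block {0,1,2,5,6} splits into {0,2,5} and {1} and {6}.
On input a, block {0,2,5} splits into {0,2} and {5}.
Stable partition: {0,2} | {7} | {3} | {1} | {6} | {5} — 6 equivalence classes.
5 and 2 end up in different blocks, so they are distinguishable. For instance, the string 'ab' is accepted from only 5.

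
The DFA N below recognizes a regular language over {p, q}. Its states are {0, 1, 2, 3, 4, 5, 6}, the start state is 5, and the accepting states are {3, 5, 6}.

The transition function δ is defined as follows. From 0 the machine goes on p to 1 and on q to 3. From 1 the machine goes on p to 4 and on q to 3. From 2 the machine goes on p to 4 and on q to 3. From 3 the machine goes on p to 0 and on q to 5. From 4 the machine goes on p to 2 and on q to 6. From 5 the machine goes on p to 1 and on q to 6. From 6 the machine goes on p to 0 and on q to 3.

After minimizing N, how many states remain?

2

All states are reachable from the start state.
P0 = {3,5,6} | {0,1,2,4}.
Stable partition: {3,5,6} | {0,1,2,4} — 2 equivalence classes.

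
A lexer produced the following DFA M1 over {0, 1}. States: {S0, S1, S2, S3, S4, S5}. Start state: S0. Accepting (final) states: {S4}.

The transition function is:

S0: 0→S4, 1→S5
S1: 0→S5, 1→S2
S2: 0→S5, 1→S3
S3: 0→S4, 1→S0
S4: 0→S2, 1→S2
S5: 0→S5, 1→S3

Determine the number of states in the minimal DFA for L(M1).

4

First remove the unreachable states {S1}; 5 states remain.
P0 = {S4} | {S0,S2,S3,S5}.
Refine {S0,S2,S3,S5} on symbol 0: members go to different blocks, giving {S0,S3} and {S2,S5}.
Refine {S0,S3} on symbol 1: members go to different blocks, giving {S0} and {S3}.
Stable partition: {S4} | {S0} | {S2,S5} | {S3} — 4 equivalence classes.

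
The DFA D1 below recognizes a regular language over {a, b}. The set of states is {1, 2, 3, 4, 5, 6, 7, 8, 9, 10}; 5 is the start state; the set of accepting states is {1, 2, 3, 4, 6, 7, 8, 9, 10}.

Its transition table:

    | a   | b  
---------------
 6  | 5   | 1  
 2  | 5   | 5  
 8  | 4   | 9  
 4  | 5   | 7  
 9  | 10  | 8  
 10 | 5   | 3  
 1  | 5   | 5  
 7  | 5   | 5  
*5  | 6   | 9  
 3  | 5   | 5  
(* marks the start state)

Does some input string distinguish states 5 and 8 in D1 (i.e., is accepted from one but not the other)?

Yes

Reachable states from the start: {1,3,4,5,6,7,8,9,10}. Unreachable: {2} — drop them.
Initial partition by acceptance: {1,3,4,6,7,8,9,10} | {5}.
On input a, block {1,3,4,6,7,8,9,10} splits into {1,3,4,6,7,10} and {8,9}.
On input b, block {1,3,4,6,7,10} splits into {1,3,7} and {4,6,10}.
No further refinement is possible. Final partition (4 blocks): {1,3,7} | {5} | {8,9} | {4,6,10}.
5 and 8 end up in different blocks, so they are distinguishable. For instance, the string 'ε' is accepted from only 8.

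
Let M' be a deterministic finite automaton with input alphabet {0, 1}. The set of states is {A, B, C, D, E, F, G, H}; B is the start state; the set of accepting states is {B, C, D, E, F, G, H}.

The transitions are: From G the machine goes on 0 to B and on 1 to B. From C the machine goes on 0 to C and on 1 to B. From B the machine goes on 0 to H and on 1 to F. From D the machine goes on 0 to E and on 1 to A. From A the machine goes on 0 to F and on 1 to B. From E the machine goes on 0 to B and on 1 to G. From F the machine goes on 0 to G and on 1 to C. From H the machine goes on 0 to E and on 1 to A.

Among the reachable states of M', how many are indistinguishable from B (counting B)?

Reachable states from the start: {A,B,C,E,F,G,H}. Unreachable: {D} — drop them.
Initial partition by acceptance: {B,C,E,F,G,H} | {A}.
On input 1, block {B,C,E,F,G,H} splits into {B,C,E,F,G} and {H}.
On input 0, block {B,C,E,F,G} splits into {C,E,F,G} and {B}.
Refine {C,E,F,G} on symbol 0: members go to different blocks, giving {C,F} and {E,G}.
Split {C,F} by δ(·,0) → {C} and {F}.
On input 1, block {E,G} splits into {E} and {G}.
No further refinement is possible. Final partition (7 blocks): {C} | {A} | {H} | {B} | {E} | {F} | {G}.
The equivalence class containing B is {B}, of size 1.

1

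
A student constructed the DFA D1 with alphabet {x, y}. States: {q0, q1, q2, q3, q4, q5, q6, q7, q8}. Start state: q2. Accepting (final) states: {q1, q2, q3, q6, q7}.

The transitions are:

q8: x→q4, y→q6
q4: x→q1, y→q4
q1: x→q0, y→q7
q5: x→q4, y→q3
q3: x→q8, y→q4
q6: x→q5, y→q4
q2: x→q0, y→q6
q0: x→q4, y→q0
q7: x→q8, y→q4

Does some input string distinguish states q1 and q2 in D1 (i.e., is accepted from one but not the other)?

No

All states are reachable from the start state.
Start with accepting vs non-accepting: {q1,q2,q3,q6,q7} | {q0,q4,q5,q8}.
Refine {q1,q2,q3,q6,q7} on symbol y: members go to different blocks, giving {q3,q6,q7} and {q1,q2}.
Refine {q0,q4,q5,q8} on symbol x: members go to different blocks, giving {q0,q5,q8} and {q4}.
On input y, block {q0,q5,q8} splits into {q5,q8} and {q0}.
No further refinement is possible. Final partition (5 blocks): {q3,q6,q7} | {q5,q8} | {q1,q2} | {q4} | {q0}.
q1 and q2 lie in the same block of the stable partition, so they are equivalent — no string distinguishes them.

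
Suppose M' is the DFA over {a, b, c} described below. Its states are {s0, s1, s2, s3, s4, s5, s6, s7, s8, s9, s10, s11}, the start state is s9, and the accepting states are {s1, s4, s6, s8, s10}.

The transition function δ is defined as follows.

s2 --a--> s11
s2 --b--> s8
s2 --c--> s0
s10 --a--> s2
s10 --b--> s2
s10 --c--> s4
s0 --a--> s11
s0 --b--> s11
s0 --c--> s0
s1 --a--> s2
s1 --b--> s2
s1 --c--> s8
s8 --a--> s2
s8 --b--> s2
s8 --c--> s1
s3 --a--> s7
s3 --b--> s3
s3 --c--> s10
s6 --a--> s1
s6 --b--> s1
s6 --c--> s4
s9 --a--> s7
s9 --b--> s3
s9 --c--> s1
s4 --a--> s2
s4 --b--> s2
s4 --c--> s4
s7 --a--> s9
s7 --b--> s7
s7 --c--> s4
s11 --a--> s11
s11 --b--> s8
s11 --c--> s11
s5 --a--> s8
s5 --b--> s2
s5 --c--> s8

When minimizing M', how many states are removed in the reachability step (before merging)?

No path from s9 leads to s5, s6; the other 10 states are all reachable.

2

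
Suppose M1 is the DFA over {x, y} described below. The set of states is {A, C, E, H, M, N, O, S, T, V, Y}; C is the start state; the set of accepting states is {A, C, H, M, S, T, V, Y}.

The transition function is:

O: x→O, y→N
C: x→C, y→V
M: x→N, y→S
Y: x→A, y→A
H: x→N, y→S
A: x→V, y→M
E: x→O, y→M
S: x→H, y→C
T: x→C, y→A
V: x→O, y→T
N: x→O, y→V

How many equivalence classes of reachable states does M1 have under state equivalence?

First remove the unreachable states {E,Y}; 9 states remain.
P0 = {A,C,H,M,S,T,V} | {N,O}.
Split {A,C,H,M,S,T,V} by δ(·,x) → {A,C,S,T} and {H,M,V}.
Split {A,C,S,T} by δ(·,x) → {C,T} and {A,S}.
Split {C,T} by δ(·,y) → {T} and {C}.
Refine {N,O} on symbol y: members go to different blocks, giving {O} and {N}.
Split {H,M,V} by δ(·,x) → {H,M} and {V}.
On input x, block {A,S} splits into {A} and {S}.
Stable partition: {T} | {O} | {H,M} | {A} | {C} | {N} | {V} | {S} — 8 equivalence classes.

8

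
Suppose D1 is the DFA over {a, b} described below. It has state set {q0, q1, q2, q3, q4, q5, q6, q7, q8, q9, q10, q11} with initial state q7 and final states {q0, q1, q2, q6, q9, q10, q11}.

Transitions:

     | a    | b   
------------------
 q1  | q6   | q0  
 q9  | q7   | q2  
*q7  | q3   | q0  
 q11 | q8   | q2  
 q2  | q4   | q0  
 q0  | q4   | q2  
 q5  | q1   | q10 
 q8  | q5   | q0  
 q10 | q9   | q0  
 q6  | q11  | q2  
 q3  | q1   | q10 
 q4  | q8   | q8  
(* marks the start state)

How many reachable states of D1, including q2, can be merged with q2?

Every state is reachable, so we keep all 12.
Start with accepting vs non-accepting: {q0,q1,q2,q6,q9,q10,q11} | {q3,q4,q5,q7,q8}.
Split {q0,q1,q2,q6,q9,q10,q11} by δ(·,a) → {q0,q2,q9,q11} and {q1,q6,q10}.
Refine {q3,q4,q5,q7,q8} on symbol a: members go to different blocks, giving {q4,q7,q8} and {q3,q5}.
Split {q4,q7,q8} by δ(·,a) → {q7,q8} and {q4}.
Refine {q0,q2,q9,q11} on symbol a: members go to different blocks, giving {q0,q2} and {q9,q11}.
Refine {q1,q6,q10} on symbol a: members go to different blocks, giving {q6,q10} and {q1}.
The partition is now stable with 7 blocks: {q0,q2} | {q7,q8} | {q6,q10} | {q3,q5} | {q4} | {q9,q11} | {q1}.
The equivalence class containing q2 is {q0,q2}, of size 2.

2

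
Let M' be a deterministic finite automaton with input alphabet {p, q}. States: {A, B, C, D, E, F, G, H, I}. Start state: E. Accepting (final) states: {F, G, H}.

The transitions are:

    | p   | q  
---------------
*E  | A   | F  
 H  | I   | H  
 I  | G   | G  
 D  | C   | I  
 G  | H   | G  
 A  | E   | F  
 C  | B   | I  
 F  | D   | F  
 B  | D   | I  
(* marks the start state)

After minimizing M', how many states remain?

P0 = {F,G,H} | {A,B,C,D,E,I}.
On input p, block {F,G,H} splits into {F,H} and {G}.
On input p, block {A,B,C,D,E,I} splits into {A,B,C,D,E} and {I}.
Refine {F,H} on symbol p: members go to different blocks, giving {F} and {H}.
On input q, block {A,B,C,D,E} splits into {B,C,D} and {A,E}.
The partition is now stable with 6 blocks: {F} | {B,C,D} | {G} | {I} | {H} | {A,E}.

6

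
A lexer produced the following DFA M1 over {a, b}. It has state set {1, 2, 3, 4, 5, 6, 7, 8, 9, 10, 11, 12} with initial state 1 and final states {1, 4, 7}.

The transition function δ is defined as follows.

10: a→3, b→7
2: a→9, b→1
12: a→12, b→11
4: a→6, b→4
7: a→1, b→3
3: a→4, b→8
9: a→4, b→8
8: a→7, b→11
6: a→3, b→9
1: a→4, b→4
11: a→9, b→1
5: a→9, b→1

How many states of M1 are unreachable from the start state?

4

Starting at 1 and following transitions, the reachable set is {1, 3, 4, 6, 7, 8, 9, 11}. That leaves 2, 5, 10, 12 unreachable — 4 in total.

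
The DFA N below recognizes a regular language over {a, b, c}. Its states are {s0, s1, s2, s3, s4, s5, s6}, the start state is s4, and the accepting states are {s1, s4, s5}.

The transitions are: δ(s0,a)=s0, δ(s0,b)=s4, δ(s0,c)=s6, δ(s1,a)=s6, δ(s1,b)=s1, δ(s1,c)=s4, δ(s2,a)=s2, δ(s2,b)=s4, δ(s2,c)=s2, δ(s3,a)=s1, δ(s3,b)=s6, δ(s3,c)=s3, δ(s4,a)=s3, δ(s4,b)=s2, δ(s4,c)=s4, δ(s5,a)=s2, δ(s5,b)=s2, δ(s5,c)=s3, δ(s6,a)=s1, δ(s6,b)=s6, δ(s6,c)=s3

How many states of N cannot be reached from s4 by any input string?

No path from s4 leads to s0, s5; the other 5 states are all reachable.

2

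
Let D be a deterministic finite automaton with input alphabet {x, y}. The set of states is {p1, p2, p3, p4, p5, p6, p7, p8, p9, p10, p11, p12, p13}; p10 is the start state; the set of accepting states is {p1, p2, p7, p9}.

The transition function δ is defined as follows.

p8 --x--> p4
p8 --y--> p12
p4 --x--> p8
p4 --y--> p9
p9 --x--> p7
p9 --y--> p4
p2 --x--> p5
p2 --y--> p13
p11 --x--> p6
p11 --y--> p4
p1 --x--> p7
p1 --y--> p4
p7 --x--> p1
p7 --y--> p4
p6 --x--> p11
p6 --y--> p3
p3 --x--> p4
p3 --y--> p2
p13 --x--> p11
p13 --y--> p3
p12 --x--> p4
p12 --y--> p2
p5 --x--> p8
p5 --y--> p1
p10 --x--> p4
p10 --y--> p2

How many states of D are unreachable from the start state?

Exploring from p10, all states are eventually visited, so none are unreachable.

0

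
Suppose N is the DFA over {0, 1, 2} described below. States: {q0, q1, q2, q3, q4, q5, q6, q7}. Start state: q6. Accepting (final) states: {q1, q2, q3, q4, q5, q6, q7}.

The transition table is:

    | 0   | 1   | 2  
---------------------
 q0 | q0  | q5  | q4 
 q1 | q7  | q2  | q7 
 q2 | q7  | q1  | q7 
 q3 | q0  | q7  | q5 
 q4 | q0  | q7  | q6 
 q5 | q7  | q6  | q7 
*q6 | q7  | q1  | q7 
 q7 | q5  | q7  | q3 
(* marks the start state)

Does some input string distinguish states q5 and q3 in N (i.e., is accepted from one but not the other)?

Yes

Start with accepting vs non-accepting: {q1,q2,q3,q4,q5,q6,q7} | {q0}.
Refine {q1,q2,q3,q4,q5,q6,q7} on symbol 0: members go to different blocks, giving {q1,q2,q5,q6,q7} and {q3,q4}.
On input 2, block {q1,q2,q5,q6,q7} splits into {q1,q2,q5,q6} and {q7}.
Stable partition: {q1,q2,q5,q6} | {q0} | {q3,q4} | {q7} — 4 equivalence classes.
q5 and q3 end up in different blocks, so they are distinguishable. For instance, the string '0' is accepted from only q5.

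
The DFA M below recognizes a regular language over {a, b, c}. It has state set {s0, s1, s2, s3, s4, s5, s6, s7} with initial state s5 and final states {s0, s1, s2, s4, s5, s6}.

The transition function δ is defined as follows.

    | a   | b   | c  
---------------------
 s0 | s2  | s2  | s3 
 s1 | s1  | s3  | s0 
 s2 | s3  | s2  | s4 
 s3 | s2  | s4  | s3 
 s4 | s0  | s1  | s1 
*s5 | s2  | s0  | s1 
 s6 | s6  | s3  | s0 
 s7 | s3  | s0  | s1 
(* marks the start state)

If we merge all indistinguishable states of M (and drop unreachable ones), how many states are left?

First remove the unreachable states {s6,s7}; 6 states remain.
P0 = {s0,s1,s2,s4,s5} | {s3}.
On input a, block {s0,s1,s2,s4,s5} splits into {s0,s1,s4,s5} and {s2}.
On input a, block {s0,s1,s4,s5} splits into {s0,s5} and {s1,s4}.
Split {s0,s5} by δ(·,b) → {s0} and {s5}.
Split {s1,s4} by δ(·,a) → {s1} and {s4}.
The partition is now stable with 6 blocks: {s0} | {s3} | {s2} | {s1} | {s5} | {s4}.

6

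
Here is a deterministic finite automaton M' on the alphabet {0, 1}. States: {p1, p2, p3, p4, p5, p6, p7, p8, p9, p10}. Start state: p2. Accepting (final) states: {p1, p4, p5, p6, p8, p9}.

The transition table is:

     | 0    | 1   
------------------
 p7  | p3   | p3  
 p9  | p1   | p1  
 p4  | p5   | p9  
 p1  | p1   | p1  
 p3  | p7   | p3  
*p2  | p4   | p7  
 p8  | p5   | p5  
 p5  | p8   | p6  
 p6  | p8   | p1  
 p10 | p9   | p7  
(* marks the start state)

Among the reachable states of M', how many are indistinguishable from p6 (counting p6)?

Reachable states from the start: {p1,p2,p3,p4,p5,p6,p7,p8,p9}. Unreachable: {p10} — drop them.
P0 = {p1,p4,p5,p6,p8,p9} | {p2,p3,p7}.
Split {p2,p3,p7} by δ(·,0) → {p3,p7} and {p2}.
The partition is now stable with 3 blocks: {p1,p4,p5,p6,p8,p9} | {p3,p7} | {p2}.
State p6 belongs to the block {p1,p4,p5,p6,p8,p9}, which has 6 states.

6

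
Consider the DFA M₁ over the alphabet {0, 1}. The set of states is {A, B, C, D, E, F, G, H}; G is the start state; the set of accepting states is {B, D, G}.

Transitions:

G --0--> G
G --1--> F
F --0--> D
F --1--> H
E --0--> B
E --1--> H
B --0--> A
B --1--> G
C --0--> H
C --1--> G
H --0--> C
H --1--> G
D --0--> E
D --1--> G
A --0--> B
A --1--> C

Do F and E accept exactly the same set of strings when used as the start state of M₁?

P0 = {B,D,G} | {A,C,E,F,H}.
Split {B,D,G} by δ(·,0) → {B,D} and {G}.
On input 0, block {A,C,E,F,H} splits into {A,E,F} and {C,H}.
No further refinement is possible. Final partition (4 blocks): {B,D} | {A,E,F} | {G} | {C,H}.
F and E lie in the same block of the stable partition, so they are equivalent — no string distinguishes them.

Yes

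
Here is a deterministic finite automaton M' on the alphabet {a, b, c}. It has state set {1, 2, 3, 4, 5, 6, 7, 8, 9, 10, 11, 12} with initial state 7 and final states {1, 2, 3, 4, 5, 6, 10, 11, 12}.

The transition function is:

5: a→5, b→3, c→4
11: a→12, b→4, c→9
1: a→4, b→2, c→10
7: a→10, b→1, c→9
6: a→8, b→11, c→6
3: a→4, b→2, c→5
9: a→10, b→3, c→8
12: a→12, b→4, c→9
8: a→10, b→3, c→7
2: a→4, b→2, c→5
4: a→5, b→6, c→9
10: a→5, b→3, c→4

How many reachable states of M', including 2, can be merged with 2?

3

All states are reachable from the start state.
Initial partition by acceptance: {1,2,3,4,5,6,10,11,12} | {7,8,9}.
Refine {1,2,3,4,5,6,10,11,12} on symbol a: members go to different blocks, giving {1,2,3,4,5,10,11,12} and {6}.
Split {1,2,3,4,5,10,11,12} by δ(·,b) → {1,2,3,5,10,11,12} and {4}.
On input a, block {1,2,3,5,10,11,12} splits into {5,10,11,12} and {1,2,3}.
Refine {5,10,11,12} on symbol b: members go to different blocks, giving {5,10} and {11,12}.
The partition is now stable with 6 blocks: {5,10} | {7,8,9} | {6} | {4} | {1,2,3} | {11,12}.
State 2 belongs to the block {1,2,3}, which has 3 states.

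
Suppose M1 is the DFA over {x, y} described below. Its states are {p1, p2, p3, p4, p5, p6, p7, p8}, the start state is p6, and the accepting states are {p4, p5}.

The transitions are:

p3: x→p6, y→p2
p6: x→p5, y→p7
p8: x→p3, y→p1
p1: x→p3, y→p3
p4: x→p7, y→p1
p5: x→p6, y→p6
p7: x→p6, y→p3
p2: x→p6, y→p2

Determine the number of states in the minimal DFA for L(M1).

Reachable states from the start: {p2,p3,p5,p6,p7}. Unreachable: {p1,p4,p8} — drop them.
P0 = {p5} | {p2,p3,p6,p7}.
On input x, block {p2,p3,p6,p7} splits into {p2,p3,p7} and {p6}.
The partition is now stable with 3 blocks: {p5} | {p2,p3,p7} | {p6}.

3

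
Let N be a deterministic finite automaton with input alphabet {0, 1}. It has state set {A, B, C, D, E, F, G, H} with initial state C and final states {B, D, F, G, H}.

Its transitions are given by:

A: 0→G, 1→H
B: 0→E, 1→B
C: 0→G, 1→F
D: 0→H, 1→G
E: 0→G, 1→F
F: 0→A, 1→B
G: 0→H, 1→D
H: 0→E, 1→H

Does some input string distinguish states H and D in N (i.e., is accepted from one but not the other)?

Every state is reachable, so we keep all 8.
Start with accepting vs non-accepting: {B,D,F,G,H} | {A,C,E}.
Refine {B,D,F,G,H} on symbol 0: members go to different blocks, giving {B,F,H} and {D,G}.
Stable partition: {B,F,H} | {A,C,E} | {D,G} — 3 equivalence classes.
H and D end up in different blocks, so they are distinguishable. For instance, the string '0' is accepted from only D.

Yes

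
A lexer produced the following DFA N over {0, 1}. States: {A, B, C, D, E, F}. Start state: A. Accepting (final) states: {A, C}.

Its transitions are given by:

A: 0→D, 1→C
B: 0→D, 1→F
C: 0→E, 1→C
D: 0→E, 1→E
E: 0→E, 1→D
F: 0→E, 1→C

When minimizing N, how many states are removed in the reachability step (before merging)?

2

BFS from A reaches {A, C, D, E}; the 2 state(s) B, F are never visited.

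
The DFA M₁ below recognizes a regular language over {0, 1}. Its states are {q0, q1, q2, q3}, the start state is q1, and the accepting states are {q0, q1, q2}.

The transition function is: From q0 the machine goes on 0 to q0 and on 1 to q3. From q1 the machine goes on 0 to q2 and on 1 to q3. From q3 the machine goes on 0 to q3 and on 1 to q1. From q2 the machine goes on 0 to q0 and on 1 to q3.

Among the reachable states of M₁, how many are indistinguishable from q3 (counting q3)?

1

Start with accepting vs non-accepting: {q0,q1,q2} | {q3}.
No further refinement is possible. Final partition (2 blocks): {q0,q1,q2} | {q3}.
State q3 belongs to the block {q3}, which has 1 states.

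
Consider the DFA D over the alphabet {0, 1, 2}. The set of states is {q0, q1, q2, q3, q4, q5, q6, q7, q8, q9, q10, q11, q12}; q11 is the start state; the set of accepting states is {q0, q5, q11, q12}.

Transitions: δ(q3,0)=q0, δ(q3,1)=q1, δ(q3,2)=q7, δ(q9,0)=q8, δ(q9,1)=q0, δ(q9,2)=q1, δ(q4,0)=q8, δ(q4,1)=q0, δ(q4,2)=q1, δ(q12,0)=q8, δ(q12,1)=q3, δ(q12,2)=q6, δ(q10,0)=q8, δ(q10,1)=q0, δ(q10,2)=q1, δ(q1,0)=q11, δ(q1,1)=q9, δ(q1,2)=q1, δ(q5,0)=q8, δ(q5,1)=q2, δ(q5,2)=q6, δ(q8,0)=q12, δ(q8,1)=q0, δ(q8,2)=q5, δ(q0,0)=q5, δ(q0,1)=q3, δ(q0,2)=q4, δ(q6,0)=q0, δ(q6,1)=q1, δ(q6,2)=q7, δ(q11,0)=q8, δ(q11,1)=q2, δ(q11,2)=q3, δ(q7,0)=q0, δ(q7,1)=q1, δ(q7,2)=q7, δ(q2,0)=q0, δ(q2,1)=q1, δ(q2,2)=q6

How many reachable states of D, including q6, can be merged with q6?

First remove the unreachable states {q10}; 12 states remain.
Start with accepting vs non-accepting: {q0,q5,q11,q12} | {q1,q2,q3,q4,q6,q7,q8,q9}.
Refine {q0,q5,q11,q12} on symbol 0: members go to different blocks, giving {q5,q11,q12} and {q0}.
Refine {q1,q2,q3,q4,q6,q7,q8,q9} on symbol 0: members go to different blocks, giving {q2,q3,q6,q7} and {q1,q8} and {q4,q9}.
On input 1, block {q1,q8} splits into {q1} and {q8}.
No further refinement is possible. Final partition (6 blocks): {q5,q11,q12} | {q2,q3,q6,q7} | {q0} | {q1} | {q4,q9} | {q8}.
State q6 belongs to the block {q2,q3,q6,q7}, which has 4 states.

4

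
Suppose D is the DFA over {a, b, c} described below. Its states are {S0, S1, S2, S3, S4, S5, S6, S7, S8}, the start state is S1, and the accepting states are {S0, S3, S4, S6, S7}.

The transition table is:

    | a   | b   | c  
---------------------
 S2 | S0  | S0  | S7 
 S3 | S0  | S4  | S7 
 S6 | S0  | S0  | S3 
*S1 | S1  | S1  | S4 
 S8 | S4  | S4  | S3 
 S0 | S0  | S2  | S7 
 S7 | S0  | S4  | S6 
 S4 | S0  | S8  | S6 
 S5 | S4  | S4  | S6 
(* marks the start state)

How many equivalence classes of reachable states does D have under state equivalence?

Reachable states from the start: {S0,S1,S2,S3,S4,S6,S7,S8}. Unreachable: {S5} — drop them.
Initial partition by acceptance: {S0,S3,S4,S6,S7} | {S1,S2,S8}.
Split {S0,S3,S4,S6,S7} by δ(·,b) → {S3,S6,S7} and {S0,S4}.
Split {S1,S2,S8} by δ(·,a) → {S2,S8} and {S1}.
Stable partition: {S3,S6,S7} | {S2,S8} | {S0,S4} | {S1} — 4 equivalence classes.

4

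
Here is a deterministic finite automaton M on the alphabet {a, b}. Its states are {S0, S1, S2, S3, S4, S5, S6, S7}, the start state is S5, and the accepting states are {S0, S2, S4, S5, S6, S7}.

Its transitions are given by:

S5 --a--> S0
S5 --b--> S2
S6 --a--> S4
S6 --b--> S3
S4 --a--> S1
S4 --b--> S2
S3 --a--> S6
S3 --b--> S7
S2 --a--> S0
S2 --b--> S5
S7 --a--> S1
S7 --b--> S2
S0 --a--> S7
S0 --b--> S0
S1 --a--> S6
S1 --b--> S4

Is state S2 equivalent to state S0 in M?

No

All states are reachable from the start state.
Initial partition by acceptance: {S0,S2,S4,S5,S6,S7} | {S1,S3}.
Refine {S0,S2,S4,S5,S6,S7} on symbol a: members go to different blocks, giving {S0,S2,S5,S6} and {S4,S7}.
On input a, block {S0,S2,S5,S6} splits into {S0,S6} and {S2,S5}.
Refine {S0,S6} on symbol b: members go to different blocks, giving {S0} and {S6}.
Stable partition: {S0} | {S1,S3} | {S4,S7} | {S2,S5} | {S6} — 5 equivalence classes.
S2 and S0 end up in different blocks, so they are distinguishable. For instance, the string 'aa' is accepted from only S2.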